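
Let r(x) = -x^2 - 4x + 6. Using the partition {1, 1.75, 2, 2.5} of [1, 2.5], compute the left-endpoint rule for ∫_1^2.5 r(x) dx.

-3.265625

Subinterval widths: 0.75, 0.25, 0.5.
Left endpoints: 1, 1.75, 2.
r(1) = 1, r(1.75) = -4.0625, r(2) = -6.
Sum = Σ Δx_i · r(x_i).
Sum = -3.265625.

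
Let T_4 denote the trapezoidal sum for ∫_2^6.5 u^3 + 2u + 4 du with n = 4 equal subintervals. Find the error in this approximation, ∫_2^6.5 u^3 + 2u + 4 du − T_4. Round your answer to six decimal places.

Exact integral: ∫_2^6.5 f(u) du = 498.515625.
T_4 ≈ 510.61816406.
Error ≈ 498.515625 − 510.61816406 ≈ -12.102539.

-12.102539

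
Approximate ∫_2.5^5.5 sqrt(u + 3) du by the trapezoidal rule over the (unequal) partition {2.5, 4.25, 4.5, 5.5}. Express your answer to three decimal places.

Subinterval widths: 1.75, 0.25, 1.
f(2.5) ≈ 2.345, f(4.25) ≈ 2.693, f(4.5) ≈ 2.739, f(5.5) ≈ 2.915.
On each subinterval the trapezoid contributes (Δu_i/2)·[f(u_{i-1}) + f(u_i)].
Sum ≈ 7.914.

7.914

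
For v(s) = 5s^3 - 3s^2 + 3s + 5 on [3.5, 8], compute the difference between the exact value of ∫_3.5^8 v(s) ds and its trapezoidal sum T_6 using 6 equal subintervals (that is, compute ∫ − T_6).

-35.12109375

Exact integral: ∫_3.5^8 v(s) ds = 4563.421875.
T_6 = 4598.54296875.
Error = 4563.421875 − 4598.54296875 = -35.12109375.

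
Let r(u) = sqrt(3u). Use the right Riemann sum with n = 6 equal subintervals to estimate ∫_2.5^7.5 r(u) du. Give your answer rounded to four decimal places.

19.9747

Δu = (7.5 − 2.5)/6 = 5/6.
Right endpoints: 10/3, 25/6, 5, 35/6, 20/3, 7.5.
r(10/3) ≈ 3.1623, r(25/6) ≈ 3.5355, r(5) ≈ 3.8730, r(35/6) ≈ 4.1833, r(20/3) ≈ 4.4721, r(7.5) ≈ 4.7434.
Sum = Δu · [r(10/3) + r(25/6) + r(5) + ...].
Sum ≈ 19.9747.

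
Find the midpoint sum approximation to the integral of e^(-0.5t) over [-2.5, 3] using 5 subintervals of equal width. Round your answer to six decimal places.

6.452786

Δt = (3 − (-2.5))/5 = 1.1.
Midpoints: -1.95, -0.85, 0.25, 1.35, 2.45.
f(-1.95) ≈ 2.651167, f(-0.85) ≈ 1.529590, f(0.25) ≈ 0.882497, f(1.35) ≈ 0.509156, f(2.45) ≈ 0.293758.
Sum = Δt · [f(-1.95) + f(-0.85) + f(0.25) + f(1.35) + f(2.45)].
Sum ≈ 6.452786.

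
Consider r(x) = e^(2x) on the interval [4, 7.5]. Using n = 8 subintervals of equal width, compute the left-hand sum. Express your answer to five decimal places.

1021456.97869

Δx = (7.5 − 4)/8 = 0.4375.
Left endpoints: 4, 4.4375, 4.875, 5.3125, 5.75, 6.1875, 6.625, 7.0625.
r(4) ≈ 2980.95799, r(4.4375) ≈ 7150.94647, r(4.875) ≈ 17154.22881, r(5.3125) ≈ 41150.85568, r(5.75) ≈ 98715.77101, r(6.1875) ≈ 236806.82420, r(6.625) ≈ 568070.04002, r(7.0625) ≈ 1362729.18425.
Sum = Δx · [r(4) + r(4.4375) + r(4.875) + ...].
Sum ≈ 1021456.97869.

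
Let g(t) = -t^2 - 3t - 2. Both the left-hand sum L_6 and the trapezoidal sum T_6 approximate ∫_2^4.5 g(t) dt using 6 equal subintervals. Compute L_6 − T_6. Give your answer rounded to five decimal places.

4.94792

L_6 ≈ -52.2077546.
T_6 ≈ -57.1556713.
L_6 − T_6 ≈ 4.94792.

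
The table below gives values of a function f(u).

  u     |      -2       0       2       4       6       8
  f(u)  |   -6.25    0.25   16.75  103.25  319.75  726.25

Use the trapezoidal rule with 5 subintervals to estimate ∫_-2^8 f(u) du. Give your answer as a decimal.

Δu = 2.
T_5 = (2/2)·[(-6.25) + 2·0.25 + 2·16.75 + 2·103.25 + 2·319.75 + 726.25] = 1600.

1600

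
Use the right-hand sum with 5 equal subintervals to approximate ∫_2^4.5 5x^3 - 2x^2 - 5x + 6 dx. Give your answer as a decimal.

Δx = (4.5 − 2)/5 = 0.5.
Right endpoints: 2.5, 3, 3.5, 4, 4.5.
f(2.5) = 59.125, f(3) = 108, f(3.5) = 178.375, f(4) = 274, f(4.5) = 398.625.
Sum = Δx · [f(2.5) + f(3) + f(3.5) + f(4) + f(4.5)].
Sum = 509.0625.

509.0625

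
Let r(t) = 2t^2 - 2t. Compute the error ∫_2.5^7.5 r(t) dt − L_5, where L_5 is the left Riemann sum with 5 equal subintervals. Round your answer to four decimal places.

43.3333

Exact integral: ∫_2.5^7.5 r(t) dt ≈ 220.833333.
L_5 = 177.5.
Error ≈ 220.833333 − 177.5 ≈ 43.3333.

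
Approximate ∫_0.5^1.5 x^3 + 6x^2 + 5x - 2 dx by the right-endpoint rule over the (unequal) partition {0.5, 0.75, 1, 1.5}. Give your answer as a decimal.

Subinterval widths: 0.25, 0.25, 0.5.
Right endpoints: 0.75, 1, 1.5.
f(0.75) = 5.546875, f(1) = 10, f(1.5) = 22.375.
Sum = Σ Δx_i · f(x_i).
Sum = 15.07421875.

15.07421875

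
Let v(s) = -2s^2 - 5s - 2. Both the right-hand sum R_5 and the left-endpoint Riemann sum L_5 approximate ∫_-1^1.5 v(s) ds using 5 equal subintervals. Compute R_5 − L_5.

-7.5

R_5 = -15.
L_5 = -7.5.
R_5 − L_5 = -7.5.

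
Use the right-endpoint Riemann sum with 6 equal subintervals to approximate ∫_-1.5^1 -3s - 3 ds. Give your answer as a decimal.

-7.1875

Δs = (1 − (-1.5))/6 = 5/12.
Right endpoints: -13/12, -2/3, -0.25, 1/6, 7/12, 1.
f(-13/12) = 0.25, f(-2/3) = -1, f(-0.25) = -2.25, f(1/6) = -3.5, f(7/12) = -4.75, f(1) = -6.
Sum = Δs · [f(-13/12) + f(-2/3) + f(-0.25) + ...].
Sum = -7.1875.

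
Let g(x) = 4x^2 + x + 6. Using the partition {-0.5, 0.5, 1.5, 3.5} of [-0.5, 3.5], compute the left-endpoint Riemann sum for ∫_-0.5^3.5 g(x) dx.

Subinterval widths: 1, 1, 2.
Left endpoints: -0.5, 0.5, 1.5.
g(-0.5) = 6.5, g(0.5) = 7.5, g(1.5) = 16.5.
Sum = Σ Δx_i · g(x_i).
Sum = 47.

47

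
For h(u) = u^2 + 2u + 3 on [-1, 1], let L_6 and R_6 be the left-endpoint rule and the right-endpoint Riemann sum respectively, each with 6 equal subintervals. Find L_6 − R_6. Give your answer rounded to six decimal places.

L_6 ≈ 6.03703704.
R_6 ≈ 7.37037037.
L_6 − R_6 ≈ -1.333333.

-1.333333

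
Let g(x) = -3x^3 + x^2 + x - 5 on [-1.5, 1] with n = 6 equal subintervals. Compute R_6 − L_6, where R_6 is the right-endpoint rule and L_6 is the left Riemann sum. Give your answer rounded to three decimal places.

R_6 ≈ -10.85865.
L_6 ≈ -5.91073.
R_6 − L_6 ≈ -4.948.

-4.948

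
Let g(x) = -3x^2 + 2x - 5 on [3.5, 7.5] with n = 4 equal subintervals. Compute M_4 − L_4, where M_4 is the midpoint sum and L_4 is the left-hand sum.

M_4 = -354.
L_4 = -295.
M_4 − L_4 = -59.

-59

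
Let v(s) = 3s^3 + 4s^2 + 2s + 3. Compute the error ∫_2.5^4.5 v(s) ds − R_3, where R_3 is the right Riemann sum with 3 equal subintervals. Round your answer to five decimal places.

-100.75926

Exact integral: ∫_2.5^4.5 v(s) ds ≈ 398.9166667.
R_3 ≈ 499.6759259.
Error ≈ 398.9166667 − 499.6759259 ≈ -100.75926.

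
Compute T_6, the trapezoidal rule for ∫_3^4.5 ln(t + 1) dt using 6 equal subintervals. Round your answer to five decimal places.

Δt = (4.5 − 3)/6 = 0.25.
f(3) ≈ 1.38629, f(3.25) ≈ 1.44692, f(3.5) ≈ 1.50408, f(3.75) ≈ 1.55814, f(4) ≈ 1.60944, f(4.25) ≈ 1.65823, f(4.5) ≈ 1.70475.
T_6 = (Δt/2)·[f(t_0) + 2f(t_1) + ... + 2f(t_{5}) + f(t_6)].
Sum ≈ 2.33058.

2.33058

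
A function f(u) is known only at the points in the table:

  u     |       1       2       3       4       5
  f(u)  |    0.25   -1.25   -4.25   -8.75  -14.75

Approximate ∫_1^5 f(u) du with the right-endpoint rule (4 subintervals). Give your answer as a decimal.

Δu = 1.
Sum = 1·[(-1.25) + (-4.25) + (-8.75) + (-14.75)] = -29.

-29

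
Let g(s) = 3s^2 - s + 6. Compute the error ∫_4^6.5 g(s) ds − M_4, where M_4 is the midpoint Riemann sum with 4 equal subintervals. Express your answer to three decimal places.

Exact integral: ∫_4^6.5 g(s) ds = 212.5.
M_4 ≈ 212.25586.
Error ≈ 212.5 − 212.25586 ≈ 0.244.

0.244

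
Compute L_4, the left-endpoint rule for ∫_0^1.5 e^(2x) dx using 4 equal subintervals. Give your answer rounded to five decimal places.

6.40741

Δx = (1.5 − 0)/4 = 0.375.
Left endpoints: 0, 0.375, 0.75, 1.125.
f(0) ≈ 1.00000, f(0.375) ≈ 2.11700, f(0.75) ≈ 4.48169, f(1.125) ≈ 9.48774.
Sum = Δx · [f(0) + f(0.375) + f(0.75) + f(1.125)].
Sum ≈ 6.40741.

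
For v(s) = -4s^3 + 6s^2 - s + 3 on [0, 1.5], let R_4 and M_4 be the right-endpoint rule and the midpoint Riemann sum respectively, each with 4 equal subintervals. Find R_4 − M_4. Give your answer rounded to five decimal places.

R_4 = 4.67578125.
M_4 ≈ 5.1152344.
R_4 − M_4 ≈ -0.43945.

-0.43945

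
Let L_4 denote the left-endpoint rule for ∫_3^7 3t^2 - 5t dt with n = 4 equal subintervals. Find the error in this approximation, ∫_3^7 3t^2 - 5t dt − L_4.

48

Exact integral: ∫_3^7 f(t) dt = 216.
L_4 = 168.
Error = 216 − 168 = 48.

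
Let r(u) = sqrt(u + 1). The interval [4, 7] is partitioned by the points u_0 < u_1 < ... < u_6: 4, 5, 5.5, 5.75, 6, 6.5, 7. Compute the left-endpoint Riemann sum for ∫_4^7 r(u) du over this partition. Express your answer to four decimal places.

Subinterval widths: 1, 0.5, 0.25, 0.25, 0.5, 0.5.
Left endpoints: 4, 5, 5.5, 5.75, 6, 6.5.
r(4) ≈ 2.2361, r(5) ≈ 2.4495, r(5.5) ≈ 2.5495, r(5.75) ≈ 2.5981, r(6) ≈ 2.6458, r(6.5) ≈ 2.7386.
Sum = Σ Δu_i · r(u_i).
Sum ≈ 7.4399.

7.4399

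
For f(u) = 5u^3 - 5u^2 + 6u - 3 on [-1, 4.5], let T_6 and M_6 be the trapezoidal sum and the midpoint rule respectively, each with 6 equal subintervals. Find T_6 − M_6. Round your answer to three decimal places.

T_6 ≈ 415.40437.
M_6 ≈ 390.85250.
T_6 − M_6 ≈ 24.552.

24.552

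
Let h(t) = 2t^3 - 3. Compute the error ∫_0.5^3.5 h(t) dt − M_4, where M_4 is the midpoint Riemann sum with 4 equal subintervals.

Exact integral: ∫_0.5^3.5 h(t) dt = 66.
M_4 = 64.3125.
Error = 66 − 64.3125 = 1.6875.

1.6875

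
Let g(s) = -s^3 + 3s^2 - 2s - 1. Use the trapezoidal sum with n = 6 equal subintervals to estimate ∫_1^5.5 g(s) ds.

-99.73828125

Δs = (5.5 − 1)/6 = 0.75.
g(1) = -1, g(1.75) = -0.671875, g(2.5) = -2.875, g(3.25) = -10.140625, g(4) = -25, g(4.75) = -49.984375, g(5.5) = -87.625.
T_6 = (Δs/2)·[g(s_0) + 2g(s_1) + ... + 2g(s_{5}) + g(s_6)].
Sum = -99.73828125.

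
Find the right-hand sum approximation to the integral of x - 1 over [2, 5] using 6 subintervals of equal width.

8.25

Δx = (5 − 2)/6 = 0.5.
Right endpoints: 2.5, 3, 3.5, 4, 4.5, 5.
f(2.5) = 1.5, f(3) = 2, f(3.5) = 2.5, f(4) = 3, f(4.5) = 3.5, f(5) = 4.
Sum = Δx · [f(2.5) + f(3) + f(3.5) + ...].
Sum = 8.25.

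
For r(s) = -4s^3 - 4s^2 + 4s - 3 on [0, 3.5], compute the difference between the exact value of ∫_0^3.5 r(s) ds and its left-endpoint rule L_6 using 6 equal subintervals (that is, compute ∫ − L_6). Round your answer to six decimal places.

Exact integral: ∫_0^3.5 r(s) ds ≈ -193.22916667.
L_6 ≈ -137.96238426.
Error ≈ -193.22916667 − (-137.96238426) ≈ -55.266782.

-55.266782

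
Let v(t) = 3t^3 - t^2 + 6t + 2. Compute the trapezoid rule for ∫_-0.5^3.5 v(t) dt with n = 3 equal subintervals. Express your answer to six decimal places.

Δt = (3.5 − (-0.5))/3 = 4/3.
v(-0.5) = -1.625, v(5/6) = 193/24, v(13/6) = 2939/72, v(3.5) = 139.375.
T_3 = (Δt/2)·[v(t_0) + 2v(t_1) + 2v(t_2) + v(t_3)].
Sum ≈ 156.981481.

156.981481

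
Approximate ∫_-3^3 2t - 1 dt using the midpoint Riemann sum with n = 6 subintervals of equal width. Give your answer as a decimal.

Δt = (3 − (-3))/6 = 1.
Midpoints: -2.5, -1.5, -0.5, 0.5, 1.5, 2.5.
f(-2.5) = -6, f(-1.5) = -4, f(-0.5) = -2, f(0.5) = 0, f(1.5) = 2, f(2.5) = 4.
Sum = Δt · [f(-2.5) + f(-1.5) + f(-0.5) + ...].
Sum = -6.

-6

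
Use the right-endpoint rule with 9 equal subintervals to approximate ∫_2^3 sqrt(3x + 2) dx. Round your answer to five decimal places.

Δx = (3 − 2)/9 = 1/9.
Right endpoints: 19/9, 20/9, 7/3, 22/9, 23/9, 8/3, 25/9, 26/9, 3.
f(19/9) ≈ 2.88675, f(20/9) ≈ 2.94392, f(7/3) ≈ 3.00000, f(22/9) ≈ 3.05505, f(23/9) ≈ 3.10913, f(8/3) ≈ 3.16228, f(25/9) ≈ 3.21455, f(26/9) ≈ 3.26599, f(3) ≈ 3.31662.
Sum = Δx · [f(19/9) + f(20/9) + f(7/3) + ...].
Sum ≈ 3.10603.

3.10603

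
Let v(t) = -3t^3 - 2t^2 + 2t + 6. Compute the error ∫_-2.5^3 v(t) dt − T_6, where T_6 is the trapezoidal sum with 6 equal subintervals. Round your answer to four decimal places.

Exact integral: ∫_-2.5^3 v(t) dt ≈ -24.119792.
T_6 ≈ -27.393374.
Error ≈ -24.119792 − (-27.393374) ≈ 3.2736.

3.2736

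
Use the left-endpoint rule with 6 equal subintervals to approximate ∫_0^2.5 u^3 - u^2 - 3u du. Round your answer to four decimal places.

Δu = (2.5 − 0)/6 = 5/12.
Left endpoints: 0, 5/12, 5/6, 1.25, 5/3, 25/12.
f(0) = 0, f(5/12) = -2335/1728, f(5/6) = -565/216, f(1.25) = -3.359375, f(5/3) = -85/27, f(25/12) = -2675/1728.
Sum = Δu · [f(0) + f(5/12) + f(5/6) + ...].
Sum ≈ -5.0094.

-5.0094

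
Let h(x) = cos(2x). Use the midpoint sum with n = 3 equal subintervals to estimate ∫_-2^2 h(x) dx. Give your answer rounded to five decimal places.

-1.03820

Δx = (2 − (-2))/3 = 4/3.
Midpoints: -4/3, 0, 4/3.
h(-4/3) ≈ -0.88933, h(0) ≈ 1.00000, h(4/3) ≈ -0.88933.
Sum = Δx · [h(-4/3) + h(0) + h(4/3)].
Sum ≈ -1.03820.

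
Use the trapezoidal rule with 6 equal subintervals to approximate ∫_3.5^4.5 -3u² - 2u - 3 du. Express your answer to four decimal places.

Δu = (4.5 − 3.5)/6 = 1/6.
f(3.5) = -46.75, f(11/3) = -152/3, f(23/6) = -54.75, f(4) = -59, f(25/6) = -761/12, f(13/3) = -68, f(4.5) = -72.75.
T_6 = (Δu/2)·[f(u_0) + 2f(u_1) + ... + 2f(u_{5}) + f(u_6)].
Sum ≈ -59.2639.

-59.2639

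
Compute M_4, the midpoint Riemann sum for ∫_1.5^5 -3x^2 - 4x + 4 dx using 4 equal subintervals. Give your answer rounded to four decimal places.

-152.4551

Δx = (5 − 1.5)/4 = 0.875.
Midpoints: 1.9375, 2.8125, 3.6875, 4.5625.
f(1.9375) = -15.01171875, f(2.8125) = -30.98046875, f(3.6875) = -51.54296875, f(4.5625) = -76.69921875.
Sum = Δx · [f(1.9375) + f(2.8125) + f(3.6875) + f(4.5625)].
Sum ≈ -152.4551.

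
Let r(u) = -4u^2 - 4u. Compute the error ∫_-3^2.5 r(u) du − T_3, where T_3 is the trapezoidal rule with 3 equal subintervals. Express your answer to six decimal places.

12.324074

Exact integral: ∫_-3^2.5 r(u) du ≈ -51.33333333.
T_3 ≈ -63.65740741.
Error ≈ -51.33333333 − (-63.65740741) ≈ 12.324074.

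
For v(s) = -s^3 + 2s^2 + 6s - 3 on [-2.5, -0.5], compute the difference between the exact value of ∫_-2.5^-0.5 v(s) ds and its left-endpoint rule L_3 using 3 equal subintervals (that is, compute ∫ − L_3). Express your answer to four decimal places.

-6.1296

Exact integral: ∫_-2.5^-0.5 v(s) ds ≈ -3.916667.
L_3 ≈ 2.212963.
Error ≈ -3.916667 − 2.212963 ≈ -6.1296.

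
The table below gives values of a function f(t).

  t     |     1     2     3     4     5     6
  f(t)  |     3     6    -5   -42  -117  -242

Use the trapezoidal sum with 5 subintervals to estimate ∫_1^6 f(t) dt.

-277.5

Δt = 1.
T_5 = (1/2)·[3 + 2·6 + 2·(-5) + 2·(-42) + 2·(-117) + (-242)] = -277.5.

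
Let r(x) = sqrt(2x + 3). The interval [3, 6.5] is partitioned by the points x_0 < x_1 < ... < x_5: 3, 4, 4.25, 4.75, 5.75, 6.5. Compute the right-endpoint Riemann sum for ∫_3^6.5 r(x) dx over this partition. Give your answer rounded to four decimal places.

Subinterval widths: 1, 0.25, 0.5, 1, 0.75.
Right endpoints: 4, 4.25, 4.75, 5.75, 6.5.
r(4) ≈ 3.3166, r(4.25) ≈ 3.3912, r(4.75) ≈ 3.5355, r(5.75) ≈ 3.8079, r(6.5) ≈ 4.0000.
Sum = Σ Δx_i · r(x_i).
Sum ≈ 12.7401.

12.7401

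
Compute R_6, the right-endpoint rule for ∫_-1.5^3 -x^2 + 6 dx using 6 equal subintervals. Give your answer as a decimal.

Δx = (3 − (-1.5))/6 = 0.75.
Right endpoints: -0.75, 0, 0.75, 1.5, 2.25, 3.
f(-0.75) = 5.4375, f(0) = 6, f(0.75) = 5.4375, f(1.5) = 3.75, f(2.25) = 0.9375, f(3) = -3.
Sum = Δx · [f(-0.75) + f(0) + f(0.75) + ...].
Sum = 13.921875.

13.921875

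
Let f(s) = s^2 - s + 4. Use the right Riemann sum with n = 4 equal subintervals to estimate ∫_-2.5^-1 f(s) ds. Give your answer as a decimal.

Δs = (-1 − (-2.5))/4 = 0.375.
Right endpoints: -2.125, -1.75, -1.375, -1.
f(-2.125) = 10.640625, f(-1.75) = 8.8125, f(-1.375) = 7.265625, f(-1) = 6.
Sum = Δs · [f(-2.125) + f(-1.75) + f(-1.375) + f(-1)].
Sum = 12.26953125.

12.26953125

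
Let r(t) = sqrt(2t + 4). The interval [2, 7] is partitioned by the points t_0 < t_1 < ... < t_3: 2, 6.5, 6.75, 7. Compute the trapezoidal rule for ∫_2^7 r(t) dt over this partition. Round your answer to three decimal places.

Subinterval widths: 4.5, 0.25, 0.25.
r(2) ≈ 2.828, r(6.5) ≈ 4.123, r(6.75) ≈ 4.183, r(7) ≈ 4.243.
On each subinterval the trapezoid contributes (Δt_i/2)·[r(t_{i-1}) + r(t_i)].
Sum ≈ 17.732.

17.732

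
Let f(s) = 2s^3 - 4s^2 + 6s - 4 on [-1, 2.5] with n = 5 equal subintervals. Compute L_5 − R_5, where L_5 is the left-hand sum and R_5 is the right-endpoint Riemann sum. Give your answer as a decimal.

-23.275

L_5 = -12.88.
R_5 = 10.395.
L_5 − R_5 = -23.275.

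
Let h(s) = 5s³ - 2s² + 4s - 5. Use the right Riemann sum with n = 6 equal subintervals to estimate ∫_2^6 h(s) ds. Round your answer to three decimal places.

1853.185

Δs = (6 − 2)/6 = 2/3.
Right endpoints: 8/3, 10/3, 4, 14/3, 16/3, 6.
h(8/3) = 2329/27, h(10/3) = 4625/27, h(4) = 299, h(14/3) = 12913/27, h(16/3) = 19385/27, h(6) = 1027.
Sum = Δs · [h(8/3) + h(10/3) + h(4) + ...].
Sum ≈ 1853.185.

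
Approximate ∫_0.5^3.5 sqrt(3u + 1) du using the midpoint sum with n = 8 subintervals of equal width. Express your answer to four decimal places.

7.7908

Δu = (3.5 − 0.5)/8 = 0.375.
Midpoints: 0.6875, 1.0625, 1.4375, 1.8125, 2.1875, 2.5625, 2.9375, 3.3125.
f(0.6875) ≈ 1.7500, f(1.0625) ≈ 2.0463, f(1.4375) ≈ 2.3049, f(1.8125) ≈ 2.5372, f(2.1875) ≈ 2.7500, f(2.5625) ≈ 2.9475, f(2.9375) ≈ 3.1325, f(3.3125) ≈ 3.3072.
Sum = Δu · [f(0.6875) + f(1.0625) + f(1.4375) + ...].
Sum ≈ 7.7908.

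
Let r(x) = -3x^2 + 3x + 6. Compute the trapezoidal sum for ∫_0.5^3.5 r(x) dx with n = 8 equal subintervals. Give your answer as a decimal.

Δx = (3.5 − 0.5)/8 = 0.375.
r(0.5) = 6.75, r(0.875) = 6.328125, r(1.25) = 5.0625, r(1.625) = 2.953125, r(2) = 0, r(2.375) = -3.796875, r(2.75) = -8.4375, r(3.125) = -13.921875, r(3.5) = -20.25.
T_8 = (Δx/2)·[r(x_0) + 2r(x_1) + ... + 2r(x_{7}) + r(x_8)].
Sum = -6.9609375.

-6.9609375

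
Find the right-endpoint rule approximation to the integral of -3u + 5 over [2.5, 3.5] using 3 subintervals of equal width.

Δu = (3.5 − 2.5)/3 = 1/3.
Right endpoints: 17/6, 19/6, 3.5.
f(17/6) = -3.5, f(19/6) = -4.5, f(3.5) = -5.5.
Sum = Δu · [f(17/6) + f(19/6) + f(3.5)].
Sum = -4.5.

-4.5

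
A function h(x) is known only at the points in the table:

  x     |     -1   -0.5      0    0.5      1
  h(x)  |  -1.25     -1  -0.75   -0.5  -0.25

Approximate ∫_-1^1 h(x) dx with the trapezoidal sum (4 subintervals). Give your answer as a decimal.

Δx = 0.5.
T_4 = (0.5/2)·[(-1.25) + 2·(-1) + 2·(-0.75) + 2·(-0.5) + (-0.25)] = -1.5.

-1.5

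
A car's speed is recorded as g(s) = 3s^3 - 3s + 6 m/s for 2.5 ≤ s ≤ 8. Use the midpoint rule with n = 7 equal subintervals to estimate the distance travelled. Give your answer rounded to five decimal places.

2975.70871

Δs = (8 − 2.5)/7 = 11/14.
Midpoints: 81/28, 103/28, 125/28, 5.25, 169/28, 191/28, 213/28.
g(81/28) = 1535523/21952, g(103/28) = 3167637/21952, g(125/28) = 5697087/21952, g(5.25) = 424.359375, g(169/28) = 14214651/21952, g(191/28) = 20586093/21952, g(213/28) = 28621527/21952.
Sum = Δs · [g(81/28) + g(103/28) + g(125/28) + ...].
Sum ≈ 2975.70871.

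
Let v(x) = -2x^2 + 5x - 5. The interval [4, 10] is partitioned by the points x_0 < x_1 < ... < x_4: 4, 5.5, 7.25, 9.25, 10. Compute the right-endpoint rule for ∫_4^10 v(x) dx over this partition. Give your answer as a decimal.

Subinterval widths: 1.5, 1.75, 2, 0.75.
Right endpoints: 5.5, 7.25, 9.25, 10.
v(5.5) = -38, v(7.25) = -73.875, v(9.25) = -129.875, v(10) = -155.
Sum = Σ Δx_i · v(x_i).
Sum = -562.28125.

-562.28125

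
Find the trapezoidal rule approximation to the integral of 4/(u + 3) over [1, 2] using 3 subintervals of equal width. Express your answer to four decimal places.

0.8934

Δu = (2 − 1)/3 = 1/3.
f(1) = 1, f(4/3) = 12/13, f(5/3) = 6/7, f(2) = 0.8.
T_3 = (Δu/2)·[f(u_0) + 2f(u_1) + 2f(u_2) + f(u_3)].
Sum ≈ 0.8934.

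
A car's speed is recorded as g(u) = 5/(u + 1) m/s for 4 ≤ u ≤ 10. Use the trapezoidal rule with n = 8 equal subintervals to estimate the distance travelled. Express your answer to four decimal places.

Δu = (10 − 4)/8 = 0.75.
g(4) = 1, g(4.75) = 20/23, g(5.5) = 10/13, g(6.25) = 20/29, g(7) = 0.625, g(7.75) = 4/7, g(8.5) = 10/19, g(9.25) = 20/41, g(10) = 5/11.
T_8 = (Δu/2)·[g(u_0) + 2g(u_1) + ... + 2g(u_{7}) + g(u_8)].
Sum ≈ 3.9497.

3.9497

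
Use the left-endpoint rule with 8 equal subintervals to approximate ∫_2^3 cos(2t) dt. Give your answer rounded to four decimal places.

Δt = (3 − 2)/8 = 0.125.
Left endpoints: 2, 2.125, 2.25, 2.375, 2.5, 2.625, 2.75, 2.875.
f(2) ≈ -0.6536, f(2.125) ≈ -0.4461, f(2.25) ≈ -0.2108, f(2.375) ≈ 0.0376, f(2.5) ≈ 0.2837, f(2.625) ≈ 0.5121, f(2.75) ≈ 0.7087, f(2.875) ≈ 0.8612.
Sum = Δt · [f(2) + f(2.125) + f(2.25) + ...].
Sum ≈ 0.1366.

0.1366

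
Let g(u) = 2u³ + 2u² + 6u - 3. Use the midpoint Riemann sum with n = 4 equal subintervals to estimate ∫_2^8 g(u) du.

Δu = (8 − 2)/4 = 1.5.
Midpoints: 2.75, 4.25, 5.75, 7.25.
g(2.75) = 70.21875, g(4.25) = 212.15625, g(5.75) = 477.84375, g(7.25) = 907.78125.
Sum = Δu · [g(2.75) + g(4.25) + g(5.75) + g(7.25)].
Sum = 2502.

2502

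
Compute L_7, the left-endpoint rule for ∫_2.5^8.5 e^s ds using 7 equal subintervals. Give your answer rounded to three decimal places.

3098.024

Δs = (8.5 − 2.5)/7 = 6/7.
Left endpoints: 2.5, 47/14, 59/14, 71/14, 83/14, 95/14, 107/14.
f(2.5) ≈ 12.182, f(47/14) ≈ 28.707, f(59/14) ≈ 67.646, f(71/14) ≈ 159.402, f(83/14) ≈ 375.618, f(95/14) ≈ 885.112, f(107/14) ≈ 2085.694.
Sum = Δs · [f(2.5) + f(47/14) + f(59/14) + ...].
Sum ≈ 3098.024.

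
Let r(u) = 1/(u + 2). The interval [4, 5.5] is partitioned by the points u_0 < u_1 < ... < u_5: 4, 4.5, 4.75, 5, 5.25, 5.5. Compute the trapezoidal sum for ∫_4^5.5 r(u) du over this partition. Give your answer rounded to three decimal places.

Subinterval widths: 0.5, 0.25, 0.25, 0.25, 0.25.
r(4) = 1/6, r(4.5) = 2/13, r(4.75) = 4/27, r(5) = 1/7, r(5.25) = 4/29, r(5.5) = 2/15.
On each subinterval the trapezoid contributes (Δu_i/2)·[r(u_{i-1}) + r(u_i)].
Sum ≈ 0.223.

0.223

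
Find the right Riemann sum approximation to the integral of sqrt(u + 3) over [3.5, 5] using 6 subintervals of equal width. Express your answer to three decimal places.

Δu = (5 − 3.5)/6 = 0.25.
Right endpoints: 3.75, 4, 4.25, 4.5, 4.75, 5.
f(3.75) ≈ 2.598, f(4) ≈ 2.646, f(4.25) ≈ 2.693, f(4.5) ≈ 2.739, f(4.75) ≈ 2.784, f(5) ≈ 2.828.
Sum = Δu · [f(3.75) + f(4) + f(4.25) + ...].
Sum ≈ 4.072.

4.072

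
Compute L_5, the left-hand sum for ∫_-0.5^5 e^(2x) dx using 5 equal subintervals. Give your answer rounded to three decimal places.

Δx = (5 − (-0.5))/5 = 1.1.
Left endpoints: -0.5, 0.6, 1.7, 2.8, 3.9.
f(-0.5) ≈ 0.368, f(0.6) ≈ 3.320, f(1.7) ≈ 29.964, f(2.8) ≈ 270.426, f(3.9) ≈ 2440.602.
Sum = Δx · [f(-0.5) + f(0.6) + f(1.7) + f(2.8) + f(3.9)].
Sum ≈ 3019.149.

3019.149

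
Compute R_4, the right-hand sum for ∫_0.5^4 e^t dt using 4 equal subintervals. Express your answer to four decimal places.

79.4508

Δt = (4 − 0.5)/4 = 0.875.
Right endpoints: 1.375, 2.25, 3.125, 4.
f(1.375) ≈ 3.9551, f(2.25) ≈ 9.4877, f(3.125) ≈ 22.7599, f(4) ≈ 54.5982.
Sum = Δt · [f(1.375) + f(2.25) + f(3.125) + f(4)].
Sum ≈ 79.4508.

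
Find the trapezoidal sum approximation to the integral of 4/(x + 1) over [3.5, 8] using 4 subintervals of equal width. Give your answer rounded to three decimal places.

2.788

Δx = (8 − 3.5)/4 = 1.125.
f(3.5) = 8/9, f(4.625) = 32/45, f(5.75) = 16/27, f(6.875) = 32/63, f(8) = 4/9.
T_4 = (Δx/2)·[f(x_0) + 2f(x_1) + 2f(x_2) + 2f(x_3) + f(x_4)].
Sum ≈ 2.788.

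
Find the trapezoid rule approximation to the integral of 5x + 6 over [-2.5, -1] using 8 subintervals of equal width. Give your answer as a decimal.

-4.125

Δx = (-1 − (-2.5))/8 = 0.1875.
f(-2.5) = -6.5, f(-2.3125) = -5.5625, f(-2.125) = -4.625, f(-1.9375) = -3.6875, f(-1.75) = -2.75, f(-1.5625) = -1.8125, f(-1.375) = -0.875, f(-1.1875) = 0.0625, f(-1) = 1.
T_8 = (Δx/2)·[f(x_0) + 2f(x_1) + ... + 2f(x_{7}) + f(x_8)].
Sum = -4.125.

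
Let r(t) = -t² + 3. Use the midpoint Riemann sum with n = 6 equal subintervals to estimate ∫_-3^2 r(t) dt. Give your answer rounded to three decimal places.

3.623

Δt = (2 − (-3))/6 = 5/6.
Midpoints: -31/12, -1.75, -11/12, -1/12, 0.75, 19/12.
r(-31/12) = -529/144, r(-1.75) = -0.0625, r(-11/12) = 311/144, r(-1/12) = 431/144, r(0.75) = 2.4375, r(19/12) = 71/144.
Sum = Δt · [r(-31/12) + r(-1.75) + r(-11/12) + ...].
Sum ≈ 3.623.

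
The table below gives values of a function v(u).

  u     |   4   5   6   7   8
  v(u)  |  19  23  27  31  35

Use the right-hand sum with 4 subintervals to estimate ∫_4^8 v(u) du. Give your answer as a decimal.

116

Δu = 1.
Sum = 1·[23 + 27 + 31 + 35] = 116.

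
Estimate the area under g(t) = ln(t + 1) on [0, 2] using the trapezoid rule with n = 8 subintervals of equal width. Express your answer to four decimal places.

1.2924

Δt = (2 − 0)/8 = 0.25.
g(0) ≈ 0.0000, g(0.25) ≈ 0.2231, g(0.5) ≈ 0.4055, g(0.75) ≈ 0.5596, g(1) ≈ 0.6931, g(1.25) ≈ 0.8109, g(1.5) ≈ 0.9163, g(1.75) ≈ 1.0116, g(2) ≈ 1.0986.
T_8 = (Δt/2)·[g(t_0) + 2g(t_1) + ... + 2g(t_{7}) + g(t_8)].
Sum ≈ 1.2924.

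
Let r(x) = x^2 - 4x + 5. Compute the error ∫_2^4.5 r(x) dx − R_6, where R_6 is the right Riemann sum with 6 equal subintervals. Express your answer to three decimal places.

Exact integral: ∫_2^4.5 r(x) dx ≈ 7.70833.
R_6 ≈ 9.08275.
Error ≈ 7.70833 − 9.08275 ≈ -1.374.

-1.374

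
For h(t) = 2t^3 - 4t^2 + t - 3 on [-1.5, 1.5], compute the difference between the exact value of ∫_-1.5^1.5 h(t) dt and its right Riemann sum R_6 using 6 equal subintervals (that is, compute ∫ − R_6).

-3.625

Exact integral: ∫_-1.5^1.5 h(t) dt = -18.
R_6 = -14.375.
Error = -18 − (-14.375) = -3.625.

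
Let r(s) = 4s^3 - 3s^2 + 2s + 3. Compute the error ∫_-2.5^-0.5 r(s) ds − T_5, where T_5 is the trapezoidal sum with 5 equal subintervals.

1.12

Exact integral: ∫_-2.5^-0.5 r(s) ds = -54.5.
T_5 = -55.62.
Error = -54.5 − (-55.62) = 1.12.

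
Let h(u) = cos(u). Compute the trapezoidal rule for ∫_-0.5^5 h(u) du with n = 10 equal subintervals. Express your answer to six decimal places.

Δu = (5 − (-0.5))/10 = 0.55.
h(-0.5) ≈ 0.877583, h(0.05) ≈ 0.998750, h(0.6) ≈ 0.825336, h(1.15) ≈ 0.408487, h(1.7) ≈ -0.128844, h(2.25) ≈ -0.628174, h(2.8) ≈ -0.942222, h(3.35) ≈ -0.978362, h(3.9) ≈ -0.725932, h(4.45) ≈ -0.259389, h(5) ≈ 0.283662.
T_10 = (Δu/2)·[h(u_0) + 2h(u_1) + ... + 2h(u_{9}) + h(u_10)].
Sum ≈ -0.467350.

-0.467350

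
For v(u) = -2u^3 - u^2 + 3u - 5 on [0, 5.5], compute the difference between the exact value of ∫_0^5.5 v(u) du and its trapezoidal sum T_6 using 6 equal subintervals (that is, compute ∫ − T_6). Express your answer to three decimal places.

Exact integral: ∫_0^5.5 v(u) du ≈ -495.11458.
T_6 ≈ -508.59404.
Error ≈ -495.11458 − (-508.59404) ≈ 13.479.

13.479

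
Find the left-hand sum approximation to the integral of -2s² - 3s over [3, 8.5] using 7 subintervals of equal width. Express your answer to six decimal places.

Δs = (8.5 − 3)/7 = 11/14.
Left endpoints: 3, 53/14, 32/7, 75/14, 43/7, 97/14, 54/7.
f(3) = -27, f(53/14) = -1961/49, f(32/7) = -2720/49, f(75/14) = -3600/49, f(43/7) = -4601/49, f(97/14) = -5723/49, f(54/7) = -6966/49.
Sum = Δs · [f(3) + f(53/14) + f(32/7) + ...].
Sum ≈ -431.244898.

-431.244898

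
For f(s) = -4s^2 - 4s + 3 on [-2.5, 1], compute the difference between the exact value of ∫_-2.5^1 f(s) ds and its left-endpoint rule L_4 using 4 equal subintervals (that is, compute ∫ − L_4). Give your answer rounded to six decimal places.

Exact integral: ∫_-2.5^1 f(s) ds ≈ -1.16666667.
L_4 = -6.015625.
Error ≈ -1.16666667 − (-6.015625) ≈ 4.848958.

4.848958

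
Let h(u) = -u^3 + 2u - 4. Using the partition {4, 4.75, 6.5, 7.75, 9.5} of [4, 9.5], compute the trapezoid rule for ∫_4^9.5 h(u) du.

-1966.08203125

Subinterval widths: 0.75, 1.75, 1.25, 1.75.
h(4) = -60, h(4.75) = -101.671875, h(6.5) = -265.625, h(7.75) = -453.984375, h(9.5) = -842.375.
On each subinterval the trapezoid contributes (Δu_i/2)·[h(u_{i-1}) + h(u_i)].
Sum = -1966.08203125.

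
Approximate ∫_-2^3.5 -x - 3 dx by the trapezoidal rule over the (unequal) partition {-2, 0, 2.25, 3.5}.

-20.625

Subinterval widths: 2, 2.25, 1.25.
f(-2) = -1, f(0) = -3, f(2.25) = -5.25, f(3.5) = -6.5.
On each subinterval the trapezoid contributes (Δx_i/2)·[f(x_{i-1}) + f(x_i)].
Sum = -20.625.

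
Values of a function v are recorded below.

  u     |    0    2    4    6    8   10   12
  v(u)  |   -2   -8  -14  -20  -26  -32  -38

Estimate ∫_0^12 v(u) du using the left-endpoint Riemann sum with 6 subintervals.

Δu = 2.
Sum = 2·[(-2) + (-8) + (-14) + (-20) + (-26) + (-32)] = -204.

-204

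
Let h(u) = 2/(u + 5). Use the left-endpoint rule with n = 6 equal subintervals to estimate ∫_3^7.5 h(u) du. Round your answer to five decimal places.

Δu = (7.5 − 3)/6 = 0.75.
Left endpoints: 3, 3.75, 4.5, 5.25, 6, 6.75.
h(3) = 0.25, h(3.75) = 8/35, h(4.5) = 4/19, h(5.25) = 8/41, h(6) = 2/11, h(6.75) = 8/47.
Sum = Δu · [h(3) + h(3.75) + h(4.5) + ...].
Sum ≈ 0.92719.

0.92719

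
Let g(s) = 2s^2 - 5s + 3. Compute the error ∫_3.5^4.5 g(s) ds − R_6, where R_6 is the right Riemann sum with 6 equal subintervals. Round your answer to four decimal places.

Exact integral: ∫_3.5^4.5 g(s) ds ≈ 15.166667.
R_6 ≈ 16.092593.
Error ≈ 15.166667 − 16.092593 ≈ -0.9259.

-0.9259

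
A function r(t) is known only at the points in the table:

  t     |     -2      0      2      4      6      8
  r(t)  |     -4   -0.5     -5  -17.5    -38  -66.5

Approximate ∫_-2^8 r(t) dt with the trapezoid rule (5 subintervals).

-192.5

Δt = 2.
T_5 = (2/2)·[(-4) + 2·(-0.5) + 2·(-5) + 2·(-17.5) + 2·(-38) + (-66.5)] = -192.5.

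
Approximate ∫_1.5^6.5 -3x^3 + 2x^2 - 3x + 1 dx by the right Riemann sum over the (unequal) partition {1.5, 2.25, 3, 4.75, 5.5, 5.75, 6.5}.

Subinterval widths: 0.75, 0.75, 1.75, 0.75, 0.25, 0.75.
Right endpoints: 2.25, 3, 4.75, 5.5, 5.75, 6.5.
f(2.25) = -29.796875, f(3) = -71, f(4.75) = -289.640625, f(5.5) = -454.125, f(5.75) = -520.453125, f(6.5) = -757.875.
Sum = Σ Δx_i · f(x_i).
Sum = -1621.58203125.

-1621.58203125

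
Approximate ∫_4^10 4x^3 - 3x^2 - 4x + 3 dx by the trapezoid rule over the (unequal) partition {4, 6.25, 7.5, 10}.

9060.5625

Subinterval widths: 2.25, 1.25, 2.5.
f(4) = 195, f(6.25) = 837.375, f(7.5) = 1491.75, f(10) = 3663.
On each subinterval the trapezoid contributes (Δx_i/2)·[f(x_{i-1}) + f(x_i)].
Sum = 9060.5625.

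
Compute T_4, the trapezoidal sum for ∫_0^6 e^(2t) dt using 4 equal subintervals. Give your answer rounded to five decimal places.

134856.74095

Δt = (6 − 0)/4 = 1.5.
f(0) ≈ 1.00000, f(1.5) ≈ 20.08554, f(3) ≈ 403.42879, f(4.5) ≈ 8103.08393, f(6) ≈ 162754.79142.
T_4 = (Δt/2)·[f(t_0) + 2f(t_1) + 2f(t_2) + 2f(t_3) + f(t_4)].
Sum ≈ 134856.74095.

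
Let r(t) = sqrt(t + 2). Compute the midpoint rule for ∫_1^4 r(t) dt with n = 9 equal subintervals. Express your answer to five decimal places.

6.33425

Δt = (4 − 1)/9 = 1/3.
Midpoints: 7/6, 1.5, 11/6, 13/6, 2.5, 17/6, 19/6, 3.5, 23/6.
r(7/6) ≈ 1.77951, r(1.5) ≈ 1.87083, r(11/6) ≈ 1.95789, r(13/6) ≈ 2.04124, r(2.5) ≈ 2.12132, r(17/6) ≈ 2.19848, r(19/6) ≈ 2.27303, r(3.5) ≈ 2.34521, r(23/6) ≈ 2.41523.
Sum = Δt · [r(7/6) + r(1.5) + r(11/6) + ...].
Sum ≈ 6.33425.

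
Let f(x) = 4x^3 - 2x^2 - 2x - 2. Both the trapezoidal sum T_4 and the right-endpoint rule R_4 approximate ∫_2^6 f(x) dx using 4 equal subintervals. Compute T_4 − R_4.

-380

T_4 = 1132.
R_4 = 1512.
T_4 − R_4 = -380.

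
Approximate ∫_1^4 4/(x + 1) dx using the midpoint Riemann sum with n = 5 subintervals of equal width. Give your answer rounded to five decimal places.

3.65278

Δx = (4 − 1)/5 = 0.6.
Midpoints: 1.3, 1.9, 2.5, 3.1, 3.7.
f(1.3) = 40/23, f(1.9) = 40/29, f(2.5) = 8/7, f(3.1) = 40/41, f(3.7) = 40/47.
Sum = Δx · [f(1.3) + f(1.9) + f(2.5) + f(3.1) + f(3.7)].
Sum ≈ 3.65278.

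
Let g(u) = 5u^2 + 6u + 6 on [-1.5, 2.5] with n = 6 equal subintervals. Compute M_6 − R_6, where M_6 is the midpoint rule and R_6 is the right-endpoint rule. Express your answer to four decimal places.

M_6 ≈ 66.925926.
R_6 ≈ 83.814815.
M_6 − R_6 ≈ -16.8889.

-16.8889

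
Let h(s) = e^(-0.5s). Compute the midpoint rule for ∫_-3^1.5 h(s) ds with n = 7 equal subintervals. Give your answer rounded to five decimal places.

Δs = (1.5 − (-3))/7 = 9/14.
Midpoints: -75/28, -57/28, -39/28, -0.75, -3/28, 15/28, 33/28.
h(-75/28) ≈ 3.81632, h(-57/28) ≈ 2.76726, h(-39/28) ≈ 2.00657, h(-0.75) ≈ 1.45499, h(-3/28) ≈ 1.05503, h(15/28) ≈ 0.76502, h(33/28) ≈ 0.55472.
Sum = Δs · [h(-75/28) + h(-57/28) + h(-39/28) + ...].
Sum ≈ 7.98423.

7.98423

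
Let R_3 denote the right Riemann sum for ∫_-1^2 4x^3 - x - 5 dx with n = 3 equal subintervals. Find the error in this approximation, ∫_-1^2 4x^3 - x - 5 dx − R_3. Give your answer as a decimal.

-19.5

Exact integral: ∫_-1^2 f(x) dx = -1.5.
R_3 = 18.
Error = -1.5 − 18 = -19.5.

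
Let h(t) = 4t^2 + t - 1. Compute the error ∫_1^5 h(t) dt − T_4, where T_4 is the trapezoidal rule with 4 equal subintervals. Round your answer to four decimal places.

-2.6667

Exact integral: ∫_1^5 h(t) dt ≈ 173.333333.
T_4 = 176.
Error ≈ 173.333333 − 176 ≈ -2.6667.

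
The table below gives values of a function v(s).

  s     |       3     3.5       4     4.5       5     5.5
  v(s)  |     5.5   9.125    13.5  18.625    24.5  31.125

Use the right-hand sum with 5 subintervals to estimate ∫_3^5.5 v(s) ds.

48.4375

Δs = 0.5.
Sum = 0.5·[9.125 + 13.5 + 18.625 + 24.5 + 31.125] = 48.4375.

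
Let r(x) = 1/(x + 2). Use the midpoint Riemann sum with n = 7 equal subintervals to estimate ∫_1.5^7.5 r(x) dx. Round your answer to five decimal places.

Δx = (7.5 − 1.5)/7 = 6/7.
Midpoints: 27/14, 39/14, 51/14, 4.5, 75/14, 87/14, 99/14.
r(27/14) = 14/55, r(39/14) = 14/67, r(51/14) = 14/79, r(4.5) = 2/13, r(75/14) = 14/103, r(87/14) = 14/115, r(99/14) = 14/127.
Sum = Δx · [r(27/14) + r(39/14) + r(51/14) + ...].
Sum ≈ 0.99639.

0.99639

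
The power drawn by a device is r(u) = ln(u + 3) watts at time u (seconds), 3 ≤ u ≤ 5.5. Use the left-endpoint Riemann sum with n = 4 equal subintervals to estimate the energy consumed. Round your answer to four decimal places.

Δu = (5.5 − 3)/4 = 0.625.
Left endpoints: 3, 3.625, 4.25, 4.875.
r(3) ≈ 1.7918, r(3.625) ≈ 1.8909, r(4.25) ≈ 1.9810, r(4.875) ≈ 2.0637.
Sum = Δu · [r(3) + r(3.625) + r(4.25) + r(4.875)].
Sum ≈ 4.8296.

4.8296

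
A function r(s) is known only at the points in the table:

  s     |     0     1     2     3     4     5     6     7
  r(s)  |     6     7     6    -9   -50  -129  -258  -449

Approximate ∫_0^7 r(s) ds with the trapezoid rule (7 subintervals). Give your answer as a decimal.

-654.5

Δs = 1.
T_7 = (1/2)·[6 + 2·7 + 2·6 + 2·(-9) + 2·(-50) + 2·(-129) + 2·(-258) + (-449)] = -654.5.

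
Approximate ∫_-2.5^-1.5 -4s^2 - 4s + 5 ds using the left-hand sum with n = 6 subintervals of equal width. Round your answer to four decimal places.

Δs = (-1.5 − (-2.5))/6 = 1/6.
Left endpoints: -2.5, -7/3, -13/6, -2, -11/6, -5/3.
f(-2.5) = -10, f(-7/3) = -67/9, f(-13/6) = -46/9, f(-2) = -3, f(-11/6) = -10/9, f(-5/3) = 5/9.
Sum = Δs · [f(-2.5) + f(-7/3) + f(-13/6) + ...].
Sum ≈ -4.3519.

-4.3519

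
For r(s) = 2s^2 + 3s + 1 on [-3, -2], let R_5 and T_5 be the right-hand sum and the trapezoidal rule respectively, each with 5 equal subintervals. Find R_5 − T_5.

-0.7

R_5 = 5.48.
T_5 = 6.18.
R_5 − T_5 = -0.7.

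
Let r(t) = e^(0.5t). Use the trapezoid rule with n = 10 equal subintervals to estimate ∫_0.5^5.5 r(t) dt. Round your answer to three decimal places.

28.867

Δt = (5.5 − 0.5)/10 = 0.5.
r(0.5) ≈ 1.284, r(1) ≈ 1.649, r(1.5) ≈ 2.117, r(2) ≈ 2.718, r(2.5) ≈ 3.490, r(3) ≈ 4.482, r(3.5) ≈ 5.755, r(4) ≈ 7.389, r(4.5) ≈ 9.488, r(5) ≈ 12.182, r(5.5) ≈ 15.643.
T_10 = (Δt/2)·[r(t_0) + 2r(t_1) + ... + 2r(t_{9}) + r(t_10)].
Sum ≈ 28.867.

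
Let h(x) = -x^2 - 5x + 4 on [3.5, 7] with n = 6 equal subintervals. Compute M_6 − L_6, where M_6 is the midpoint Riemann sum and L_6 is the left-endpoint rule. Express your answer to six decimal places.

M_6 ≈ -177.81741898.
L_6 ≈ -162.29224537.
M_6 − L_6 ≈ -15.525174.

-15.525174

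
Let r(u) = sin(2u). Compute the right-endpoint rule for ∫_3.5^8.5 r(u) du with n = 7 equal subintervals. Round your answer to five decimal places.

Δu = (8.5 − 3.5)/7 = 5/7.
Right endpoints: 59/14, 69/14, 79/14, 89/14, 99/14, 109/14, 8.5.
r(59/14) ≈ 0.83942, r(69/14) ≈ -0.41902, r(79/14) ≈ -0.95820, r(89/14) ≈ 0.14738, r(99/14) ≈ 0.99998, r(109/14) ≈ 0.13611, r(8.5) ≈ -0.96140.
Sum = Δu · [r(59/14) + r(69/14) + r(79/14) + ...].
Sum ≈ -0.15410.

-0.15410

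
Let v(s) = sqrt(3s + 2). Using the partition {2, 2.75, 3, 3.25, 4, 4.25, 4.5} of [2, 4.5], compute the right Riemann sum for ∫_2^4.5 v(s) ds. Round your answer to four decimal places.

8.8379

Subinterval widths: 0.75, 0.25, 0.25, 0.75, 0.25, 0.25.
Right endpoints: 2.75, 3, 3.25, 4, 4.25, 4.5.
v(2.75) ≈ 3.2016, v(3) ≈ 3.3166, v(3.25) ≈ 3.4278, v(4) ≈ 3.7417, v(4.25) ≈ 3.8406, v(4.5) ≈ 3.9370.
Sum = Σ Δs_i · v(s_i).
Sum ≈ 8.8379.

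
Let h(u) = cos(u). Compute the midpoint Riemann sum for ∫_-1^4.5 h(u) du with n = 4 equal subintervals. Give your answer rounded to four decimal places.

Δu = (4.5 − (-1))/4 = 1.375.
Midpoints: -0.3125, 1.0625, 2.4375, 3.8125.
h(-0.3125) ≈ 0.9516, h(1.0625) ≈ 0.4867, h(2.4375) ≈ -0.7622, h(3.8125) ≈ -0.7833.
Sum = Δu · [h(-0.3125) + h(1.0625) + h(2.4375) + h(3.8125)].
Sum ≈ -0.1474.

-0.1474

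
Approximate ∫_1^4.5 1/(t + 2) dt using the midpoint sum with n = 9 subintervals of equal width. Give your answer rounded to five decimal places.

Δt = (4.5 − 1)/9 = 7/18.
Midpoints: 43/36, 19/12, 71/36, 85/36, 2.75, 113/36, 127/36, 47/12, 155/36.
f(43/36) = 36/115, f(19/12) = 12/43, f(71/36) = 36/143, f(85/36) = 36/157, f(2.75) = 4/19, f(113/36) = 36/185, f(127/36) = 36/199, f(47/12) = 12/71, f(155/36) = 36/227.
Sum = Δt · [f(43/36) + f(19/12) + f(71/36) + ...].
Sum ≈ 0.77264.

0.77264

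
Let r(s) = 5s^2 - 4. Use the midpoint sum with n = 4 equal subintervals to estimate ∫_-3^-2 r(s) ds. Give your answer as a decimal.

27.640625

Δs = (-2 − (-3))/4 = 0.25.
Midpoints: -2.875, -2.625, -2.375, -2.125.
r(-2.875) = 37.328125, r(-2.625) = 30.453125, r(-2.375) = 24.203125, r(-2.125) = 18.578125.
Sum = Δs · [r(-2.875) + r(-2.625) + r(-2.375) + r(-2.125)].
Sum = 27.640625.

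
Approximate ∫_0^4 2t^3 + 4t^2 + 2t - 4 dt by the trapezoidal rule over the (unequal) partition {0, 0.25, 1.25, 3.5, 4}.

Subinterval widths: 0.25, 1, 2.25, 0.5.
f(0) = -4, f(0.25) = -3.21875, f(1.25) = 8.65625, f(3.5) = 137.75, f(4) = 196.
On each subinterval the trapezoid contributes (Δt_i/2)·[f(t_{i-1}) + f(t_i)].
Sum = 249.9609375.

249.9609375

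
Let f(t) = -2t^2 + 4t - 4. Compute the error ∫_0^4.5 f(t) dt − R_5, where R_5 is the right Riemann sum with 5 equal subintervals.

Exact integral: ∫_0^4.5 f(t) dt = -38.25.
R_5 = -49.59.
Error = -38.25 − (-49.59) = 11.34.

11.34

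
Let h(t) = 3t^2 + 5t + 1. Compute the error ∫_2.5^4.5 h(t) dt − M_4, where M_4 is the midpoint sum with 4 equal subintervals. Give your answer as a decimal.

0.125

Exact integral: ∫_2.5^4.5 h(t) dt = 112.5.
M_4 = 112.375.
Error = 112.5 − 112.375 = 0.125.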